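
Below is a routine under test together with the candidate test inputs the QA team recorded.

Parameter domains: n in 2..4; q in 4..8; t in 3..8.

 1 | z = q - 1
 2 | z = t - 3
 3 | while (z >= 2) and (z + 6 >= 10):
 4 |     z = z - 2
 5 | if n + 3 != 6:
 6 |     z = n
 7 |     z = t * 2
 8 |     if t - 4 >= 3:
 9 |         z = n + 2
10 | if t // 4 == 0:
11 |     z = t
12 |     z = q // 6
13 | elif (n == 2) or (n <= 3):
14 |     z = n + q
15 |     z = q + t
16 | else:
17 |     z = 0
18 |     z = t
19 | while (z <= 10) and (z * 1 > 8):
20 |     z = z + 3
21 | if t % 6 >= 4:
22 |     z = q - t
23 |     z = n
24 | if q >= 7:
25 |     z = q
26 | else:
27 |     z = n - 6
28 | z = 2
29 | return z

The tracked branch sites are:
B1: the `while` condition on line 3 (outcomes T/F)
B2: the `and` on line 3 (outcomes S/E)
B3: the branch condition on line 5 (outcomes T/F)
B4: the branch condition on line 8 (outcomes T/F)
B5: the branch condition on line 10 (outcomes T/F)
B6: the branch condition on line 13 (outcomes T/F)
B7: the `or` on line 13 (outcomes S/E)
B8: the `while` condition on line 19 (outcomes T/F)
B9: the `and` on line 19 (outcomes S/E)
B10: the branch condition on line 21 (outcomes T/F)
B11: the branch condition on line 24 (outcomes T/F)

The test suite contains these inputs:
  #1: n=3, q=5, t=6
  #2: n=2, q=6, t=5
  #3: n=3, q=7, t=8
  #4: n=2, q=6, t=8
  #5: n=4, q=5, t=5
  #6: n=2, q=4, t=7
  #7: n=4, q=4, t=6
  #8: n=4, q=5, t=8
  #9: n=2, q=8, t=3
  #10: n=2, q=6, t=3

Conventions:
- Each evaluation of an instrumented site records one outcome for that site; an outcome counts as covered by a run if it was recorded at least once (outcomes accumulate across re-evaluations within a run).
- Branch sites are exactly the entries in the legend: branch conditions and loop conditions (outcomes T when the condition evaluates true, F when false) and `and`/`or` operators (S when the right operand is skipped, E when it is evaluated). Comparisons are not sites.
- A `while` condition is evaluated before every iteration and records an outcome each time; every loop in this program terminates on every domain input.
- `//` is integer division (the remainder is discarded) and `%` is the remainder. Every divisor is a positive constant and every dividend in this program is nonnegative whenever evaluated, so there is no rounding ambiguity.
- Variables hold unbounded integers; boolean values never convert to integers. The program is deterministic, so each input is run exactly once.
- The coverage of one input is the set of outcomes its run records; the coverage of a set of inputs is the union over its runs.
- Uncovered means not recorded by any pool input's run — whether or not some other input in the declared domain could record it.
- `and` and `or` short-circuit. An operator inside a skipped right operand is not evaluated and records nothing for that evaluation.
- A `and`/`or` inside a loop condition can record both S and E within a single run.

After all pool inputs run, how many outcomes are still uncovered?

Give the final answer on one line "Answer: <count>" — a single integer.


input #1 (n=3, q=5, t=6): events B2->E, B1->F, B3->F, B5->F, B7->E, B6->T, B9->S, B8->F, B10->F, B11->F; covers B1=F, B2=E, B3=F, B5=F, B6=T, B7=E, B8=F, B9=S, B10=F, B11=F
input #2 (n=2, q=6, t=5): events B2->E, B1->F, B3->T, B4->F, B5->F, B7->S, B6->T, B9->S, B8->F, B10->T, B11->F; covers B1=F, B2=E, B3=T, B4=F, B5=F, B6=T, B7=S, B8=F, B9=S, B10=T, B11=F
input #3 (n=3, q=7, t=8): events B2->E, B1->T, B2->E, B1->F, B3->F, B5->F, B7->E, B6->T, B9->S, B8->F, B10->F, B11->T; covers B1=T, B1=F, B2=E, B3=F, B5=F, B6=T, B7=E, B8=F, B9=S, B10=F, B11=T
input #4 (n=2, q=6, t=8): events B2->E, B1->T, B2->E, B1->F, B3->T, B4->T, B5->F, B7->S, B6->T, B9->S, B8->F, B10->F, B11->F; covers B1=T, B1=F, B2=E, B3=T, B4=T, B5=F, B6=T, B7=S, B8=F, B9=S, B10=F, B11=F
input #5 (n=4, q=5, t=5): events B2->E, B1->F, B3->T, B4->F, B5->F, B7->E, B6->F, B9->E, B8->F, B10->T, B11->F; covers B1=F, B2=E, B3=T, B4=F, B5=F, B6=F, B7=E, B8=F, B9=E, B10=T, B11=F
input #6 (n=2, q=4, t=7): events B2->E, B1->T, B2->E, B1->F, B3->T, B4->T, B5->F, B7->S, B6->T, B9->S, B8->F, B10->F, B11->F; covers B1=T, B1=F, B2=E, B3=T, B4=T, B5=F, B6=T, B7=S, B8=F, B9=S, B10=F, B11=F
input #7 (n=4, q=4, t=6): events B2->E, B1->F, B3->T, B4->F, B5->F, B7->E, B6->F, B9->E, B8->F, B10->F, B11->F; covers B1=F, B2=E, B3=T, B4=F, B5=F, B6=F, B7=E, B8=F, B9=E, B10=F, B11=F
input #8 (n=4, q=5, t=8): events B2->E, B1->T, B2->E, B1->F, B3->T, B4->T, B5->F, B7->E, B6->F, B9->E, B8->F, B10->F, B11->F; covers B1=T, B1=F, B2=E, B3=T, B4=T, B5=F, B6=F, B7=E, B8=F, B9=E, B10=F, B11=F
input #9 (n=2, q=8, t=3): events B2->S, B1->F, B3->T, B4->F, B5->T, B9->E, B8->F, B10->F, B11->T; covers B1=F, B2=S, B3=T, B4=F, B5=T, B8=F, B9=E, B10=F, B11=T
input #10 (n=2, q=6, t=3): events B2->S, B1->F, B3->T, B4->F, B5->T, B9->E, B8->F, B10->F, B11->F; covers B1=F, B2=S, B3=T, B4=F, B5=T, B8=F, B9=E, B10=F, B11=F
union over the pool: B1=T, B1=F, B2=S, B2=E, B3=T, B3=F, B4=T, B4=F, B5=T, B5=F, B6=T, B6=F, B7=S, B7=E, B8=F, B9=S, B9=E, B10=T, B10=F, B11=T, B11=F
uncovered (1 of 22): B8=T
Answer: 1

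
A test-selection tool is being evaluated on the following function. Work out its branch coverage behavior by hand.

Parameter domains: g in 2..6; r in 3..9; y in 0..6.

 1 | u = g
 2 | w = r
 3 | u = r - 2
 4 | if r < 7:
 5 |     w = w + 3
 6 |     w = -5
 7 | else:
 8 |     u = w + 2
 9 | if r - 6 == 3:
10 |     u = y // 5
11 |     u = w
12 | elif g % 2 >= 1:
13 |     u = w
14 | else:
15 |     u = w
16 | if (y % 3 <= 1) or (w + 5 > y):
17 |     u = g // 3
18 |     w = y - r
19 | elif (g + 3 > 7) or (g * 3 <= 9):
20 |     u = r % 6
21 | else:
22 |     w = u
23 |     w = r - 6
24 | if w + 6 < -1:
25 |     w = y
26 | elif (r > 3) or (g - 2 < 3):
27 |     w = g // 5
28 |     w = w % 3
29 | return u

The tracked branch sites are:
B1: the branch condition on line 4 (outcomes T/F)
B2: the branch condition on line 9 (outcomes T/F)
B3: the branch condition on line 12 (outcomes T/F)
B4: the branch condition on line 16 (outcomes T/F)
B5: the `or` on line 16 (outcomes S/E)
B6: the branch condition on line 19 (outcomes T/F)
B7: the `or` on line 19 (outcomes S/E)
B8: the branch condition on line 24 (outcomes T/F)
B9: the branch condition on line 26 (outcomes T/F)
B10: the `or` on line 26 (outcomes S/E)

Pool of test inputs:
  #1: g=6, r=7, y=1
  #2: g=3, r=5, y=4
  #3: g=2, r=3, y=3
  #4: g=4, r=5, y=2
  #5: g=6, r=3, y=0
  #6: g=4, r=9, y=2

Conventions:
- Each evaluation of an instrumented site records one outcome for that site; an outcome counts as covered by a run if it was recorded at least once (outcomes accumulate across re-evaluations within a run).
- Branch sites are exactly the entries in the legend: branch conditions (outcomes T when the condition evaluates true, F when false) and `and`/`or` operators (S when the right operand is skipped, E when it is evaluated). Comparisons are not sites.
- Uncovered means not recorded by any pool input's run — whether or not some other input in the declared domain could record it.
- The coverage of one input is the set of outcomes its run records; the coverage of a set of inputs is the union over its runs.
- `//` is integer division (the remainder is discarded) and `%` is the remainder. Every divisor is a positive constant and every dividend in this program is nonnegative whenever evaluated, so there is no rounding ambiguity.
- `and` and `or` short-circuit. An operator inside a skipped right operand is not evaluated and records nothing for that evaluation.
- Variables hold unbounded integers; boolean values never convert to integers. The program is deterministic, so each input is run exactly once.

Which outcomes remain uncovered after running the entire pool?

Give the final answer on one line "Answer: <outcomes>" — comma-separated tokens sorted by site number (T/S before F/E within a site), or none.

input #1 (g=6, r=7, y=1): events B1->F, B2->F, B3->F, B5->S, B4->T, B8->F, B10->S, B9->T; covers B1=F, B2=F, B3=F, B4=T, B5=S, B8=F, B9=T, B10=S
input #2 (g=3, r=5, y=4): events B1->T, B2->F, B3->T, B5->S, B4->T, B8->F, B10->S, B9->T; covers B1=T, B2=F, B3=T, B4=T, B5=S, B8=F, B9=T, B10=S
input #3 (g=2, r=3, y=3): events B1->T, B2->F, B3->F, B5->S, B4->T, B8->F, B10->E, B9->T; covers B1=T, B2=F, B3=F, B4=T, B5=S, B8=F, B9=T, B10=E
input #4 (g=4, r=5, y=2): events B1->T, B2->F, B3->F, B5->E, B4->F, B7->E, B6->F, B8->F, B10->S, B9->T; covers B1=T, B2=F, B3=F, B4=F, B5=E, B6=F, B7=E, B8=F, B9=T, B10=S
input #5 (g=6, r=3, y=0): events B1->T, B2->F, B3->F, B5->S, B4->T, B8->F, B10->E, B9->F; covers B1=T, B2=F, B3=F, B4=T, B5=S, B8=F, B9=F, B10=E
input #6 (g=4, r=9, y=2): events B1->F, B2->T, B5->E, B4->T, B8->F, B10->S, B9->T; covers B1=F, B2=T, B4=T, B5=E, B8=F, B9=T, B10=S
union over the pool: B1=T, B1=F, B2=T, B2=F, B3=T, B3=F, B4=T, B4=F, B5=S, B5=E, B6=F, B7=E, B8=F, B9=T, B9=F, B10=S, B10=E
uncovered (3 of 20): B6=T, B7=S, B8=T

Answer: B6=T, B7=S, B8=T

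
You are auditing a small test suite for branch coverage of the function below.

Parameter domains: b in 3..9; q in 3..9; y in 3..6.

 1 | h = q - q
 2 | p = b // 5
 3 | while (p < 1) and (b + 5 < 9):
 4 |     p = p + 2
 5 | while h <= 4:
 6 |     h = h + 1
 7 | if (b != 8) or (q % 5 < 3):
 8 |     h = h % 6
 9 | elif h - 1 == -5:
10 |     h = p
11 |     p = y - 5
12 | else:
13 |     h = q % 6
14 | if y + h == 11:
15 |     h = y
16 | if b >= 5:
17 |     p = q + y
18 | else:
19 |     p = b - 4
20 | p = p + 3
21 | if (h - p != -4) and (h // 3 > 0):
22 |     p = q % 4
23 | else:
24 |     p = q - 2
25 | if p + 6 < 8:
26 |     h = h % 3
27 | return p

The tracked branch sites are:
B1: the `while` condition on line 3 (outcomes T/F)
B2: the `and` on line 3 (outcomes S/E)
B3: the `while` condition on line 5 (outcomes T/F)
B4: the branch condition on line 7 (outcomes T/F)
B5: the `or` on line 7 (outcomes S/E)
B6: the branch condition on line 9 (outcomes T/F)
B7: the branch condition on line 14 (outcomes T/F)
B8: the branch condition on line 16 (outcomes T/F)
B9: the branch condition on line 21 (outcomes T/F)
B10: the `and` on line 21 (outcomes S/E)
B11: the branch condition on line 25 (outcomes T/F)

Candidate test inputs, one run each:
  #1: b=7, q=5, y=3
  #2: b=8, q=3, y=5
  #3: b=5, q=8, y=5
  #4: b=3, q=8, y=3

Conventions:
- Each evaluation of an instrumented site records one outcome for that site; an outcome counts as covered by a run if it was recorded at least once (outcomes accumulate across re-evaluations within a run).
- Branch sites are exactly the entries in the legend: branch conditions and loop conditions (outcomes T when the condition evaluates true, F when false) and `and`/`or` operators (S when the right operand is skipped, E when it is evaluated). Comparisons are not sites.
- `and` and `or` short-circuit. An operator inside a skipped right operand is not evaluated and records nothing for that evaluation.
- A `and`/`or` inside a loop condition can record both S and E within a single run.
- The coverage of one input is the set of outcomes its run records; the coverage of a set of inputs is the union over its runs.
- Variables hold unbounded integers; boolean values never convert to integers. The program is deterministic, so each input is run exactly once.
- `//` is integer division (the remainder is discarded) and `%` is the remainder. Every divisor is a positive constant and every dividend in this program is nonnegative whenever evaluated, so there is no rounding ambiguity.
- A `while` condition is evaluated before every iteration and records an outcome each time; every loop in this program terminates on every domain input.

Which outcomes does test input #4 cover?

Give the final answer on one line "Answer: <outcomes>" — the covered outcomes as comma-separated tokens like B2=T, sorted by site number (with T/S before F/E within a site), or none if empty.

Tracing the run of input #4 (b=3, q=8, y=3):
  B2->E, B1->T, B2->S, B1->F, B3->T, B3->T, B3->T, B3->T, B3->T, B3->F
  B5->S, B4->T, B7->F, B8->F, B10->E, B9->T, B11->T
as a set, this run covers: B1=T, B1=F, B2=S, B2=E, B3=T, B3=F, B4=T, B5=S, B7=F, B8=F, B9=T, B10=E, B11=T

Answer: B1=T, B1=F, B2=S, B2=E, B3=T, B3=F, B4=T, B5=S, B7=F, B8=F, B9=T, B10=E, B11=T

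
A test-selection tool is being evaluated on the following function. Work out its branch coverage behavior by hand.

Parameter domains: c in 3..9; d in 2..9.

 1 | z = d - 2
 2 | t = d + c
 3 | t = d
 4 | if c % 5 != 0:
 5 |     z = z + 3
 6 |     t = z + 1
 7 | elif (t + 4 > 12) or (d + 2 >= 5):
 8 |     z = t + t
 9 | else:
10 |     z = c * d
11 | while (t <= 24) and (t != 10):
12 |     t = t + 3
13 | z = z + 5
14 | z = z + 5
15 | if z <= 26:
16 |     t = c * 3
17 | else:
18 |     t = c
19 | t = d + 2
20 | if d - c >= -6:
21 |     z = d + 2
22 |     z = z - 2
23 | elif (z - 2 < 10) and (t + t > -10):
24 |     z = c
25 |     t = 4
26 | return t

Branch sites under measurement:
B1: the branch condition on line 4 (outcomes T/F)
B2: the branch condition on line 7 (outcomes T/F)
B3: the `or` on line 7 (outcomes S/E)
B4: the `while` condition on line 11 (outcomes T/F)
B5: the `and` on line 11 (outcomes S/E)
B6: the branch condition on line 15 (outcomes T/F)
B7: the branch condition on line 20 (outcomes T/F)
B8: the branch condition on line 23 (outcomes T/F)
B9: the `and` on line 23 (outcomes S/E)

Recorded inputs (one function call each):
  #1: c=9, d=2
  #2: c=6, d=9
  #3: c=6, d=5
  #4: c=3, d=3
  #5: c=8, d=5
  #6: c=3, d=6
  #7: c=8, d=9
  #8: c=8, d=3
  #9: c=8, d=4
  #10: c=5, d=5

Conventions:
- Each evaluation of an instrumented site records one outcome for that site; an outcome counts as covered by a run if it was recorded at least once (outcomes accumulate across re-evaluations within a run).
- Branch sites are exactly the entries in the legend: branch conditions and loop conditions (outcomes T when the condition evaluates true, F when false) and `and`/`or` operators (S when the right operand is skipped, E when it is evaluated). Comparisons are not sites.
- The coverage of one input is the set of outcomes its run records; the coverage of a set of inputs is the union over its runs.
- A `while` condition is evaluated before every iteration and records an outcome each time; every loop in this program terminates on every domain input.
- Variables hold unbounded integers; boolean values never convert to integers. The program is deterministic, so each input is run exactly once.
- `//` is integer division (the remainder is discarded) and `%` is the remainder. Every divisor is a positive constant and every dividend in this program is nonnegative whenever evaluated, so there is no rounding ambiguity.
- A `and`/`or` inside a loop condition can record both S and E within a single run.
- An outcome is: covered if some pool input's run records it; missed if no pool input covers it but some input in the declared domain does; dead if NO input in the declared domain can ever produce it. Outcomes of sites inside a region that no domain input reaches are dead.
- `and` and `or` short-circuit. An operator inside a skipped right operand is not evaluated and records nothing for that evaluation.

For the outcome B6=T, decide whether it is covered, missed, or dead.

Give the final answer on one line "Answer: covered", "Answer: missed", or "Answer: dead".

B6=T is recorded by pool input(s) 1, 2, 3, 4, 5, 6, 7, 8, 9, 10 -> covered

Answer: covered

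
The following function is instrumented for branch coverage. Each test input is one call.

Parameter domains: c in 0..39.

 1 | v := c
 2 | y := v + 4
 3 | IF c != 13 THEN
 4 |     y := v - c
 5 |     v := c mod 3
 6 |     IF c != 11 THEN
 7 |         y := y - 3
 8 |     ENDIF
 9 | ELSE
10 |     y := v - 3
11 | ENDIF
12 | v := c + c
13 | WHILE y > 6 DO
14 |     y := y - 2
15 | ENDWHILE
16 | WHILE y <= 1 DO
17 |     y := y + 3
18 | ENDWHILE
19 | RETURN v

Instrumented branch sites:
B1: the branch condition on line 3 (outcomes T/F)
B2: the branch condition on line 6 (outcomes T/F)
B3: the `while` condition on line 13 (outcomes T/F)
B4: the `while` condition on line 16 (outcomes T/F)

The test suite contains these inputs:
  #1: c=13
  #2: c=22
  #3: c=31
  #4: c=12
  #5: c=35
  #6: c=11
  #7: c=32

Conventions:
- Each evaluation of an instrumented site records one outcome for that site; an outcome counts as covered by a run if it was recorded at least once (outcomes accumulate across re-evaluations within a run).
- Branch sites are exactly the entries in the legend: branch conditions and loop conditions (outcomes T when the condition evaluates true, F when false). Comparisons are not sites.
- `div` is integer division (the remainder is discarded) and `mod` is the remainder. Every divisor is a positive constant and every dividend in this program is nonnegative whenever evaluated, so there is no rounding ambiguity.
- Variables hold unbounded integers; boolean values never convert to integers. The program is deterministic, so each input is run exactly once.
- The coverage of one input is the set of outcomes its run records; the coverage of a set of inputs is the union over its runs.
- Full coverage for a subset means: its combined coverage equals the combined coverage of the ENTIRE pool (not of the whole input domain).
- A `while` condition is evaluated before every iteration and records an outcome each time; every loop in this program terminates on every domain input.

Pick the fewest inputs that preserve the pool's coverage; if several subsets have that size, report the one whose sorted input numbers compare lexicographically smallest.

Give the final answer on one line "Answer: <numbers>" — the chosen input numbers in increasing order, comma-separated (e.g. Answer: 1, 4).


input #1, c=13: events B1->F, B3->T, B3->T, B3->F, B4->F; outcomes B1=F, B3=T, B3=F, B4=F
input #2, c=22: events B1->T, B2->T, B3->F, B4->T, B4->T, B4->F; outcomes B1=T, B2=T, B3=F, B4=T, B4=F
input #3, c=31: events B1->T, B2->T, B3->F, B4->T, B4->T, B4->F; outcomes B1=T, B2=T, B3=F, B4=T, B4=F
input #4, c=12: events B1->T, B2->T, B3->F, B4->T, B4->T, B4->F; outcomes B1=T, B2=T, B3=F, B4=T, B4=F
input #5, c=35: events B1->T, B2->T, B3->F, B4->T, B4->T, B4->F; outcomes B1=T, B2=T, B3=F, B4=T, B4=F
input #6, c=11: events B1->T, B2->F, B3->F, B4->T, B4->F; outcomes B1=T, B2=F, B3=F, B4=T, B4=F
input #7, c=32: events B1->T, B2->T, B3->F, B4->T, B4->T, B4->F; outcomes B1=T, B2=T, B3=F, B4=T, B4=F
pool-wide coverage (8 outcomes): B1=T, B1=F, B2=T, B2=F, B3=T, B3=F, B4=T, B4=F
checked all size-1 subsets: none covers 8 outcomes (max 5/8)
checked all size-2 subsets: none covers 8 outcomes (max 7/8)
inputs {1, 2, 6} (size 3) cover everything; no size-3 subset with a lexicographically smaller index list covers all 8
Answer: 1, 2, 6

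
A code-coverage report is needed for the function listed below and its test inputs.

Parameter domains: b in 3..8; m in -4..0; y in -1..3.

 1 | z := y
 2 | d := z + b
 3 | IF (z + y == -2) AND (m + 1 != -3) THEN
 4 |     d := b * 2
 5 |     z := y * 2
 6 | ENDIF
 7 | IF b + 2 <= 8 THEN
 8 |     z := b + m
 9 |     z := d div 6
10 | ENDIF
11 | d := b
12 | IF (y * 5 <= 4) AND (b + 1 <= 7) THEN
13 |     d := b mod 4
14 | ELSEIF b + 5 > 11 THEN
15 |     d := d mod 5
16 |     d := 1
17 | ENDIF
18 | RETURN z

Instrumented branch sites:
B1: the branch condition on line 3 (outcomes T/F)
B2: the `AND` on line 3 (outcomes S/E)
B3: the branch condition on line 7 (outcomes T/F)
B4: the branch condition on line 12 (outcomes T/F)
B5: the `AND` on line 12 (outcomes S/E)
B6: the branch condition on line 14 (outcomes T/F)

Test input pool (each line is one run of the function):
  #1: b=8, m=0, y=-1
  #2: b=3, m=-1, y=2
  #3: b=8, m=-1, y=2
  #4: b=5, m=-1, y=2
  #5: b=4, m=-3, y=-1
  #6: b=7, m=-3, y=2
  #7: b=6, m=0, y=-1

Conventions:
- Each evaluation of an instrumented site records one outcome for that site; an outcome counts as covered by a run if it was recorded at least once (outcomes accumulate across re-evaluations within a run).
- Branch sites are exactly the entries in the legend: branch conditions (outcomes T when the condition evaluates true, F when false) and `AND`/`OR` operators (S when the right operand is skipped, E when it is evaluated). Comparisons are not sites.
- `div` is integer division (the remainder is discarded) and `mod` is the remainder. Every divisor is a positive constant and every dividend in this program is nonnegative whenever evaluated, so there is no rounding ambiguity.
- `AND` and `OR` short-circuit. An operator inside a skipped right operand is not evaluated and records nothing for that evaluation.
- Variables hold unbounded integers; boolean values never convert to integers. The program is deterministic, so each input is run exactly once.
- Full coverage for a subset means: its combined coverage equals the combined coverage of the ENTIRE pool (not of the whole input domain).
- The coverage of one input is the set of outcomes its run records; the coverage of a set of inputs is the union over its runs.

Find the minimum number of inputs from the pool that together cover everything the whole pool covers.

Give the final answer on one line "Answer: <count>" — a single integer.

test 1 (b=8, m=0, y=-1) fires B2->E, B1->T, B3->F, B5->E, B4->F, B6->T; hits B1=T, B2=E, B3=F, B4=F, B5=E, B6=T
test 2 (b=3, m=-1, y=2) fires B2->S, B1->F, B3->T, B5->S, B4->F, B6->F; hits B1=F, B2=S, B3=T, B4=F, B5=S, B6=F
test 3 (b=8, m=-1, y=2) fires B2->S, B1->F, B3->F, B5->S, B4->F, B6->T; hits B1=F, B2=S, B3=F, B4=F, B5=S, B6=T
test 4 (b=5, m=-1, y=2) fires B2->S, B1->F, B3->T, B5->S, B4->F, B6->F; hits B1=F, B2=S, B3=T, B4=F, B5=S, B6=F
test 5 (b=4, m=-3, y=-1) fires B2->E, B1->T, B3->T, B5->E, B4->T; hits B1=T, B2=E, B3=T, B4=T, B5=E
test 6 (b=7, m=-3, y=2) fires B2->S, B1->F, B3->F, B5->S, B4->F, B6->T; hits B1=F, B2=S, B3=F, B4=F, B5=S, B6=T
test 7 (b=6, m=0, y=-1) fires B2->E, B1->T, B3->T, B5->E, B4->T; hits B1=T, B2=E, B3=T, B4=T, B5=E
pool-wide coverage (12 outcomes): B1=T, B1=F, B2=S, B2=E, B3=T, B3=F, B4=T, B4=F, B5=S, B5=E, B6=T, B6=F
size 1 is not enough: best union over all size-1 subsets is 6/12
size 2 is not enough: best union over all size-2 subsets is 11/12
the canonical winner is {1, 2, 5}: size 3, full 12-outcome coverage, earliest index list among size-3 covers

Answer: 3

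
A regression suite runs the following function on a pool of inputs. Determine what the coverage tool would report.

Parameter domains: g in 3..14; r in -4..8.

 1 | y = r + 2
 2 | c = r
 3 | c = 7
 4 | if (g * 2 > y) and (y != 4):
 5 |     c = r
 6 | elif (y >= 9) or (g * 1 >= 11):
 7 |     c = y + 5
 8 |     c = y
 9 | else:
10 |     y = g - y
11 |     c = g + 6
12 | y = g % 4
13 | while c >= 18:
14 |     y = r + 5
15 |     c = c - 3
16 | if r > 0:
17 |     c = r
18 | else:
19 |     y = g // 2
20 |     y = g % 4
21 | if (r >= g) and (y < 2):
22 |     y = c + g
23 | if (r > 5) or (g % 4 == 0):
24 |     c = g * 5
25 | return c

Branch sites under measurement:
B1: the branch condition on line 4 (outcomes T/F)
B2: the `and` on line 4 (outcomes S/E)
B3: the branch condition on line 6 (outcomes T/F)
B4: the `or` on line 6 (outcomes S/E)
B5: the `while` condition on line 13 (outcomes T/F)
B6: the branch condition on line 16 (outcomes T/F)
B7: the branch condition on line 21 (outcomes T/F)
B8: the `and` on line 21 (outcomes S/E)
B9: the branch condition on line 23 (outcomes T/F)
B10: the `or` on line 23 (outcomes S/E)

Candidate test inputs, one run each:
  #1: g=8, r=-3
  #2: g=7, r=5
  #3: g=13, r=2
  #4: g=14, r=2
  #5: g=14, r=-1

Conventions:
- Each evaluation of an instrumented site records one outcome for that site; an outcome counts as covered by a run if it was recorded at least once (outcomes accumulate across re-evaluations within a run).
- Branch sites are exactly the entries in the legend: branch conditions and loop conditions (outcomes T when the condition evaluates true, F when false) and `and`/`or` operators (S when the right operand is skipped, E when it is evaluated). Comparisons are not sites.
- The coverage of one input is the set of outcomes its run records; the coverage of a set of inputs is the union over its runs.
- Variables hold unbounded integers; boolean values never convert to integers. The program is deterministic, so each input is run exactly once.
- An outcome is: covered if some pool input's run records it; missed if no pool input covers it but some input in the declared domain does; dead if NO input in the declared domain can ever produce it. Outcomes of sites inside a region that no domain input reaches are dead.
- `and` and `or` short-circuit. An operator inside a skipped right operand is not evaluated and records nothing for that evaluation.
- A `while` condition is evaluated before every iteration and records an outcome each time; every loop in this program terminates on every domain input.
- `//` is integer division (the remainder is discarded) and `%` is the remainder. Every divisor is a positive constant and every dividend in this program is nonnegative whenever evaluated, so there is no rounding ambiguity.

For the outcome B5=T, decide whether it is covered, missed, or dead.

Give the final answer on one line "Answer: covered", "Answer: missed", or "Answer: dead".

no pool input records B5=T
checking all 156 inputs in the declared domain: B5=T is never recorded -> dead

Answer: dead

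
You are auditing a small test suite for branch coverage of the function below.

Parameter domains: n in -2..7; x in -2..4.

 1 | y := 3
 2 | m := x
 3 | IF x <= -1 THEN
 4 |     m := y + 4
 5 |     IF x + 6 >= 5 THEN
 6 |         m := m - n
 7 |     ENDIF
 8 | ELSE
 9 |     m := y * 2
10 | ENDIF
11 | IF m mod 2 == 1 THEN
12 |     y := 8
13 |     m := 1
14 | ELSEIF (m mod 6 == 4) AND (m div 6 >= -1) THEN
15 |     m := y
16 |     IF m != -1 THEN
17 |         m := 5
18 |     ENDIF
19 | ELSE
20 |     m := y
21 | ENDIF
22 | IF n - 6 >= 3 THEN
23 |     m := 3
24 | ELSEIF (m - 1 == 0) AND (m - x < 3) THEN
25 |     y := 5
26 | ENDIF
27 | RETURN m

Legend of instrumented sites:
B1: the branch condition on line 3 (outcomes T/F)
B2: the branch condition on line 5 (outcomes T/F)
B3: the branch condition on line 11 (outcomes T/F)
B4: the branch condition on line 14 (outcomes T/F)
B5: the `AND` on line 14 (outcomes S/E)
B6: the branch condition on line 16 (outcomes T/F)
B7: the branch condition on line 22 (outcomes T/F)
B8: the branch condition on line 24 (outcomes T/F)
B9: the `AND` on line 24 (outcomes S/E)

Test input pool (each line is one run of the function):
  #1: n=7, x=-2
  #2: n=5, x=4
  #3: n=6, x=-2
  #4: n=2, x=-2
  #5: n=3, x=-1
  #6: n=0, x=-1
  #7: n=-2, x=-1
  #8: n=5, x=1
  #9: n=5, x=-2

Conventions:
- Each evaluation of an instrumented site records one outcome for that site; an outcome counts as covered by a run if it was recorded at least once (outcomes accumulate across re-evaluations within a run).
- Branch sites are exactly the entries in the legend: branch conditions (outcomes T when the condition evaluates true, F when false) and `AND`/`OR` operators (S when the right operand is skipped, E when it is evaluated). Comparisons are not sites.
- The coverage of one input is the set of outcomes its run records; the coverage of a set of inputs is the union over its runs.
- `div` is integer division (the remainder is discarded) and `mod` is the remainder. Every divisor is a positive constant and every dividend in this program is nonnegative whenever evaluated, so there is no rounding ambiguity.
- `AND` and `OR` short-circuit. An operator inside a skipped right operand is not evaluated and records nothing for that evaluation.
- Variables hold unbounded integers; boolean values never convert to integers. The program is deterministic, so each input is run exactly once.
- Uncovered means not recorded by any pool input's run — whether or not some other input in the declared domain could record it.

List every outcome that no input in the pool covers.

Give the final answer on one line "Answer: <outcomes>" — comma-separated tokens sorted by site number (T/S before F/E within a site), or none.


#1 (n=7, x=-2) -> B1->T, B2->F, B3->T, B7->F, B9->E, B8->F; covered: B1=T, B2=F, B3=T, B7=F, B8=F, B9=E
#2 (n=5, x=4) -> B1->F, B3->F, B5->S, B4->F, B7->F, B9->S, B8->F; covered: B1=F, B3=F, B4=F, B5=S, B7=F, B8=F, B9=S
#3 (n=6, x=-2) -> B1->T, B2->F, B3->T, B7->F, B9->E, B8->F; covered: B1=T, B2=F, B3=T, B7=F, B8=F, B9=E
#4 (n=2, x=-2) -> B1->T, B2->F, B3->T, B7->F, B9->E, B8->F; covered: B1=T, B2=F, B3=T, B7=F, B8=F, B9=E
#5 (n=3, x=-1) -> B1->T, B2->T, B3->F, B5->E, B4->T, B6->T, B7->F, B9->S, B8->F; covered: B1=T, B2=T, B3=F, B4=T, B5=E, B6=T, B7=F, B8=F, B9=S
#6 (n=0, x=-1) -> B1->T, B2->T, B3->T, B7->F, B9->E, B8->T; covered: B1=T, B2=T, B3=T, B7=F, B8=T, B9=E
#7 (n=-2, x=-1) -> B1->T, B2->T, B3->T, B7->F, B9->E, B8->T; covered: B1=T, B2=T, B3=T, B7=F, B8=T, B9=E
#8 (n=5, x=1) -> B1->F, B3->F, B5->S, B4->F, B7->F, B9->S, B8->F; covered: B1=F, B3=F, B4=F, B5=S, B7=F, B8=F, B9=S
#9 (n=5, x=-2) -> B1->T, B2->F, B3->T, B7->F, B9->E, B8->F; covered: B1=T, B2=F, B3=T, B7=F, B8=F, B9=E
union over the pool: B1=T, B1=F, B2=T, B2=F, B3=T, B3=F, B4=T, B4=F, B5=S, B5=E, B6=T, B7=F, B8=T, B8=F, B9=S, B9=E
uncovered (2 of 18): B6=F, B7=T
Answer: B6=F, B7=T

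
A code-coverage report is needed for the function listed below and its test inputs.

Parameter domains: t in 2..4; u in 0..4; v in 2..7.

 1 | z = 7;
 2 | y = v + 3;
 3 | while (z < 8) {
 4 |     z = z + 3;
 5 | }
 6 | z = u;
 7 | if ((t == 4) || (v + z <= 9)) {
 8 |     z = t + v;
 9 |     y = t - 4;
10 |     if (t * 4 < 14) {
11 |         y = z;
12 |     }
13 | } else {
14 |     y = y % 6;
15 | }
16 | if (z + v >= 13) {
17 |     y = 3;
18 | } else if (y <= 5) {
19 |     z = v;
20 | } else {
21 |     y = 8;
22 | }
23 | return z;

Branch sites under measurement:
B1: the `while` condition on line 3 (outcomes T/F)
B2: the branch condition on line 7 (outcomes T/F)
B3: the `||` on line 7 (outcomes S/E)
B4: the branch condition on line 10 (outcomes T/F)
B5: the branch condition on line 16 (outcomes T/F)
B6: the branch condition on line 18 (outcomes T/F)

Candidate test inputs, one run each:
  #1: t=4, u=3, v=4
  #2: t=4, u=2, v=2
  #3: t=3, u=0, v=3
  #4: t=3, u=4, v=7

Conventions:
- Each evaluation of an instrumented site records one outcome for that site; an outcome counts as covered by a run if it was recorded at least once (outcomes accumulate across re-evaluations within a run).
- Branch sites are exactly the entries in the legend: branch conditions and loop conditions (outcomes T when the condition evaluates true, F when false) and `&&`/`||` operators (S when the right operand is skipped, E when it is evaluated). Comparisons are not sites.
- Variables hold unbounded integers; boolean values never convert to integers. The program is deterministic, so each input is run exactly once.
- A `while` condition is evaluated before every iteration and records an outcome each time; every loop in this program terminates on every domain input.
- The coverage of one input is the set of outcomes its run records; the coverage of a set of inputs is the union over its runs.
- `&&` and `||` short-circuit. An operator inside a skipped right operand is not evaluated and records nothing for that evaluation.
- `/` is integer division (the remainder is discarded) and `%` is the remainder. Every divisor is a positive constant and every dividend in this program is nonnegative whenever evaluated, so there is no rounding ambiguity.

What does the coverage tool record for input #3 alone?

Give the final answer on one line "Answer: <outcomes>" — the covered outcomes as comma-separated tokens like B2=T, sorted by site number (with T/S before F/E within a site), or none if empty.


Running input #3 (t=3, u=0, v=3), event by event:
  B1->T, B1->F, B3->E, B2->T, B4->T, B5->F, B6->F
collecting distinct outcomes: B1=T, B1=F, B2=T, B3=E, B4=T, B5=F, B6=F
Answer: B1=T, B1=F, B2=T, B3=E, B4=T, B5=F, B6=F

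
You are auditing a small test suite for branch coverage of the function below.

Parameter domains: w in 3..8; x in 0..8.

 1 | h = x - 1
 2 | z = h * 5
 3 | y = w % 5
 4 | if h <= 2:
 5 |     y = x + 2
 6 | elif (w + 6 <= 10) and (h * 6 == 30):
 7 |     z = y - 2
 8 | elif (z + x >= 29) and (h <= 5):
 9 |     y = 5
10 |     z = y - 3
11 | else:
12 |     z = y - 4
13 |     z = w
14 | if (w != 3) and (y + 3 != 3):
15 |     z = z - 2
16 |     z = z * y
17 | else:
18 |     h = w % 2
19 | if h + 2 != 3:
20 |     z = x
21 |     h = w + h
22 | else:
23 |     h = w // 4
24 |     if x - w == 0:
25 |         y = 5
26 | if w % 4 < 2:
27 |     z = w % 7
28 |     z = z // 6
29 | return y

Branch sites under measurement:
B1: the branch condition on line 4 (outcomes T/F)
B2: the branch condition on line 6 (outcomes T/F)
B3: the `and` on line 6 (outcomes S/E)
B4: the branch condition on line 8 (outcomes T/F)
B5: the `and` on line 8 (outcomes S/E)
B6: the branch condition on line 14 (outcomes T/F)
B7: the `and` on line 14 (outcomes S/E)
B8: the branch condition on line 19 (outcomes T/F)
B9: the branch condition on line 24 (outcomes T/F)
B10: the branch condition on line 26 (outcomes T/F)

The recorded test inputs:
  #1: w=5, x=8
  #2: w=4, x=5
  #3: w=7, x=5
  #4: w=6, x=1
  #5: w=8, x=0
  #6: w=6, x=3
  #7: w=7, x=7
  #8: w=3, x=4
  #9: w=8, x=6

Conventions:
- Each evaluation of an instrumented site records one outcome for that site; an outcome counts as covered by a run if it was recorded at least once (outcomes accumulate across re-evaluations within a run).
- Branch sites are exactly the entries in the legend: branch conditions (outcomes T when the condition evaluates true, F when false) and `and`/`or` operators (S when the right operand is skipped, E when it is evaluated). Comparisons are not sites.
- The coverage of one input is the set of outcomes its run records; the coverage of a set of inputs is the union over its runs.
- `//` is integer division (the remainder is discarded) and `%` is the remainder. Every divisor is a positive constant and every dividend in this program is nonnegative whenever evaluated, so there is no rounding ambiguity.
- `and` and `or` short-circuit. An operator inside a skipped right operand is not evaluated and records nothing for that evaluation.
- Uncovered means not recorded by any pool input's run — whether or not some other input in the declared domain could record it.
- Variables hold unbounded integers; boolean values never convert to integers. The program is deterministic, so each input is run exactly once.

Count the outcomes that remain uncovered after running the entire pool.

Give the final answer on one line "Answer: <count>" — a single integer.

#1 (w=5, x=8) -> B1->F, B3->S, B2->F, B5->E, B4->F, B7->E, B6->F, B8->F, B9->F, B10->T; covered: B1=F, B2=F, B3=S, B4=F, B5=E, B6=F, B7=E, B8=F, B9=F, B10=T
#2 (w=4, x=5) -> B1->F, B3->E, B2->F, B5->S, B4->F, B7->E, B6->T, B8->T, B10->T; covered: B1=F, B2=F, B3=E, B4=F, B5=S, B6=T, B7=E, B8=T, B10=T
#3 (w=7, x=5) -> B1->F, B3->S, B2->F, B5->S, B4->F, B7->E, B6->T, B8->T, B10->F; covered: B1=F, B2=F, B3=S, B4=F, B5=S, B6=T, B7=E, B8=T, B10=F
#4 (w=6, x=1) -> B1->T, B7->E, B6->T, B8->T, B10->F; covered: B1=T, B6=T, B7=E, B8=T, B10=F
#5 (w=8, x=0) -> B1->T, B7->E, B6->T, B8->T, B10->T; covered: B1=T, B6=T, B7=E, B8=T, B10=T
#6 (w=6, x=3) -> B1->T, B7->E, B6->T, B8->T, B10->F; covered: B1=T, B6=T, B7=E, B8=T, B10=F
#7 (w=7, x=7) -> B1->F, B3->S, B2->F, B5->E, B4->F, B7->E, B6->T, B8->T, B10->F; covered: B1=F, B2=F, B3=S, B4=F, B5=E, B6=T, B7=E, B8=T, B10=F
#8 (w=3, x=4) -> B1->F, B3->E, B2->F, B5->S, B4->F, B7->S, B6->F, B8->F, B9->F, B10->F; covered: B1=F, B2=F, B3=E, B4=F, B5=S, B6=F, B7=S, B8=F, B9=F, B10=F
#9 (w=8, x=6) -> B1->F, B3->S, B2->F, B5->E, B4->T, B7->E, B6->T, B8->T, B10->T; covered: B1=F, B2=F, B3=S, B4=T, B5=E, B6=T, B7=E, B8=T, B10=T
union over the pool: B1=T, B1=F, B2=F, B3=S, B3=E, B4=T, B4=F, B5=S, B5=E, B6=T, B6=F, B7=S, B7=E, B8=T, B8=F, B9=F, B10=T, B10=F
uncovered (2 of 20): B2=T, B9=T

Answer: 2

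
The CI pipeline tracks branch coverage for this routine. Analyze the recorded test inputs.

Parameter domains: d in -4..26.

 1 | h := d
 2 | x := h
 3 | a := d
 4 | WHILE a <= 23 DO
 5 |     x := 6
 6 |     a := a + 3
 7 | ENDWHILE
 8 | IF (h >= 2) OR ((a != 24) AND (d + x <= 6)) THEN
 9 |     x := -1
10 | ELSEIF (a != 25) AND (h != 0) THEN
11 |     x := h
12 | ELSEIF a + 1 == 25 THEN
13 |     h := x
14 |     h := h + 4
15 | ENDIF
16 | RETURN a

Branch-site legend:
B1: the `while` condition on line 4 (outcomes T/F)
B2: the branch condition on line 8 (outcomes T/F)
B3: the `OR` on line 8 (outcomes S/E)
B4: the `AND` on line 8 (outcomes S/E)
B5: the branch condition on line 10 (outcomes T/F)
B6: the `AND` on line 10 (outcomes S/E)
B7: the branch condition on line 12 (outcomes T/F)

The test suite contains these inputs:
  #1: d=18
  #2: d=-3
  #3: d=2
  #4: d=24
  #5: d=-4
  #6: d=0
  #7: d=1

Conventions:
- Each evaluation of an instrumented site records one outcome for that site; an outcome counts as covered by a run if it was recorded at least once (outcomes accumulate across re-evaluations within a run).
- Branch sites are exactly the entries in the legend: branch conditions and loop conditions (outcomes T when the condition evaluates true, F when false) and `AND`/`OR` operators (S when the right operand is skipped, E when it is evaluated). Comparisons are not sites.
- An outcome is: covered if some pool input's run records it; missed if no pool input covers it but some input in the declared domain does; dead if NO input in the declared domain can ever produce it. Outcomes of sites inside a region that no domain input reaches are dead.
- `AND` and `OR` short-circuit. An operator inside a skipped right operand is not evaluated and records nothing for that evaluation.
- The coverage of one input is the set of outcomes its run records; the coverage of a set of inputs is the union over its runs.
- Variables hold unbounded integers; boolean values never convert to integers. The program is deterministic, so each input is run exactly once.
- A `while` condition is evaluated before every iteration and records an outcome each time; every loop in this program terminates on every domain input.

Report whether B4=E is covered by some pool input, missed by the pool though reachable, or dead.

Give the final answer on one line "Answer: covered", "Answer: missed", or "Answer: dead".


B4=E is recorded by pool input(s) 5, 7 -> covered
Answer: covered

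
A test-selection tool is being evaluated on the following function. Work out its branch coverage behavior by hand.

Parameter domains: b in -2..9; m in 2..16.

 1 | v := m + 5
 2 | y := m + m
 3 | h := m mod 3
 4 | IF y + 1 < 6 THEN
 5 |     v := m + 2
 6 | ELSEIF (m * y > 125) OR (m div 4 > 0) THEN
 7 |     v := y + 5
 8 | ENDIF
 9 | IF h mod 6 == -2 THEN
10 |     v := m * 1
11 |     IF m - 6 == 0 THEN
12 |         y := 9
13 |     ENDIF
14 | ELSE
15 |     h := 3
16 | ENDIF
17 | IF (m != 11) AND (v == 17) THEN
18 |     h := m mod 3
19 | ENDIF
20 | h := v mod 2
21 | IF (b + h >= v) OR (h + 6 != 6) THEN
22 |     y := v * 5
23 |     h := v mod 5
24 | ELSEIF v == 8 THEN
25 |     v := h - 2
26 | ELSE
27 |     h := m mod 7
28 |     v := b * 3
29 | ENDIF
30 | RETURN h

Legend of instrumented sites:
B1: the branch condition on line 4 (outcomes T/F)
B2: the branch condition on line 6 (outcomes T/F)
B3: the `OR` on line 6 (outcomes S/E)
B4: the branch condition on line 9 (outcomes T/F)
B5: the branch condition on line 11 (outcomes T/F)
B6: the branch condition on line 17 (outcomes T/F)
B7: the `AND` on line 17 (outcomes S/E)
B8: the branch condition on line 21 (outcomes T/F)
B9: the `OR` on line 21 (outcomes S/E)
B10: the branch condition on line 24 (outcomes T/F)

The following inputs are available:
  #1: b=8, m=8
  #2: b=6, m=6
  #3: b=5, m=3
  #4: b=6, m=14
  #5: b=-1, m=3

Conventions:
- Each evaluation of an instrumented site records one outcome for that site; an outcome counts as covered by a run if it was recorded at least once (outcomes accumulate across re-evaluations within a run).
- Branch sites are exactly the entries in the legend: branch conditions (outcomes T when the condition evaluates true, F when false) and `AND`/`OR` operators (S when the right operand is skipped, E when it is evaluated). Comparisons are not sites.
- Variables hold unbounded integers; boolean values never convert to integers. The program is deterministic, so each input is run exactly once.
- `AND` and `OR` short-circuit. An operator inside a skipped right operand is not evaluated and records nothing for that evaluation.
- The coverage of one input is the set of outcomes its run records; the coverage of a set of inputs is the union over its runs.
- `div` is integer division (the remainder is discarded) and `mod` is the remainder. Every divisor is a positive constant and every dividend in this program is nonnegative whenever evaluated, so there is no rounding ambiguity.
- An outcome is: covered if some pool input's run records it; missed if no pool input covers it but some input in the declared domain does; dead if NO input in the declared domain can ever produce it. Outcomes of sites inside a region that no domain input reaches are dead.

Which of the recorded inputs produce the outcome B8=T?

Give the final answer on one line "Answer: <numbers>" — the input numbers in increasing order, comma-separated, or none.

input #1 (b=8, m=8): produces B8=T
input #2 (b=6, m=6): produces B8=T
input #3 (b=5, m=3): does not produce B8=T
input #4 (b=6, m=14): produces B8=T
input #5 (b=-1, m=3): does not produce B8=T

Answer: 1, 2, 4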